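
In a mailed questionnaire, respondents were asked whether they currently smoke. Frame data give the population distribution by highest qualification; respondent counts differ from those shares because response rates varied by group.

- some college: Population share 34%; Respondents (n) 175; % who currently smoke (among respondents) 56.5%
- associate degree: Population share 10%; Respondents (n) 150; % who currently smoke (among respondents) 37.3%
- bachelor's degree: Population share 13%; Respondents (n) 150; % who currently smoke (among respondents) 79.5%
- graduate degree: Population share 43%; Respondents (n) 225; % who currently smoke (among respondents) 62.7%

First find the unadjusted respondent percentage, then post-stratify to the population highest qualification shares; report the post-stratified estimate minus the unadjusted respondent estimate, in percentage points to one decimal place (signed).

+0.9 percentage points

Without adjustment, the pooled respondent share is:
  (175/700)×56.5 + (150/700)×37.3 + (150/700)×79.5 + (225/700)×62.7 = 59.3071%
Reweighting by population highest qualification shares:
  0.34×56.5 + 0.1×37.3 + 0.13×79.5 + 0.43×62.7 = 60.236%
Difference = 60.236 − 59.3071 = 0.9289 pp.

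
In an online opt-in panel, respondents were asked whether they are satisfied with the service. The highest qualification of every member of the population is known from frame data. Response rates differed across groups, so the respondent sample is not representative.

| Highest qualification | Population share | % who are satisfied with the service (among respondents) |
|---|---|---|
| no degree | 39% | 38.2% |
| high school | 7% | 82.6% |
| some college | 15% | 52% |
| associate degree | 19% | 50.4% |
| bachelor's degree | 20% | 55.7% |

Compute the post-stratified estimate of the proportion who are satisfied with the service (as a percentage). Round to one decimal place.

Weight each group's respondent value by its population share:
  no degree: 0.39 × 38.2 = 14.898
  high school: 0.07 × 82.6 = 5.782
  some college: 0.15 × 52 = 7.8
  associate degree: 0.19 × 50.4 = 9.576
  bachelor's degree: 0.2 × 55.7 = 11.14
Post-stratified estimate = 49.196 → 49.2%.

49.2%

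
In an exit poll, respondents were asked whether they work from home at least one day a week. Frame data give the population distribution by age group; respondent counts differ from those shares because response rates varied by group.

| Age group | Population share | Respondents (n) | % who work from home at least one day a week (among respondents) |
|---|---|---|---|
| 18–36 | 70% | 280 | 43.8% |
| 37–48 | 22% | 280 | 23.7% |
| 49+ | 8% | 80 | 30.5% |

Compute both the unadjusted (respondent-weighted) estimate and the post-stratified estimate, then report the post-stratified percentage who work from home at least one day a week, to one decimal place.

Without adjustment, the pooled respondent share is:
  (280/640)×43.8 + (280/640)×23.7 + (80/640)×30.5 = 33.3438%
Reweighting by population age group shares:
  0.7×43.8 + 0.22×23.7 + 0.08×30.5 = 38.314%

38.3%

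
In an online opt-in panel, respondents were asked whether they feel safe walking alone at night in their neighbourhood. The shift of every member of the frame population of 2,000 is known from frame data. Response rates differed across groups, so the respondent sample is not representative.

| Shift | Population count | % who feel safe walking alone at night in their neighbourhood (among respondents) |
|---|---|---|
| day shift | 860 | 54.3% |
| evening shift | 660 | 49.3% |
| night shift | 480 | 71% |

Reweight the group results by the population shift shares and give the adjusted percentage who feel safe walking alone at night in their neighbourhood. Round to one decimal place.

56.7%

Post-stratification weights by population share, not respondent share:
  day shift: (860/2,000) × 54.3 = 23.349
  evening shift: (660/2,000) × 49.3 = 16.269
  night shift: (480/2,000) × 71 = 17.04
Post-stratified estimate = 56.658 → 56.7%.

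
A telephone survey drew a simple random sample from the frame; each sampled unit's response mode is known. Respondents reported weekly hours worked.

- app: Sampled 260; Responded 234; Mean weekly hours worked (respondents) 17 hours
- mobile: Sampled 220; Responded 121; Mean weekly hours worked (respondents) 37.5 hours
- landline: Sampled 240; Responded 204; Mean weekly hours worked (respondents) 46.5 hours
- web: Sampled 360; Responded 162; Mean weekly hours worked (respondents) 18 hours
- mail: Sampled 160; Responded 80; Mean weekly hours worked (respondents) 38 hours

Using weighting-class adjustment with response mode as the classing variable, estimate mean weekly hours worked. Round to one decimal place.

Class response rates: app 234/260 = 90%, mobile 121/220 = 55%, landline 204/240 = 85%, web 162/360 = 45%, mail 80/160 = 50%.
Each respondent's weight = sampled/responded in their class; summing within a class gives n_sampled, so:
  app: 260 × 17 = 4420
  mobile: 220 × 37.5 = 8250
  landline: 240 × 46.5 = 11,160
  web: 360 × 18 = 6480
  mail: 160 × 38 = 6080
Adjusted estimate = 36,390 / 1,240 = 29.3468 → 29.3.

29.3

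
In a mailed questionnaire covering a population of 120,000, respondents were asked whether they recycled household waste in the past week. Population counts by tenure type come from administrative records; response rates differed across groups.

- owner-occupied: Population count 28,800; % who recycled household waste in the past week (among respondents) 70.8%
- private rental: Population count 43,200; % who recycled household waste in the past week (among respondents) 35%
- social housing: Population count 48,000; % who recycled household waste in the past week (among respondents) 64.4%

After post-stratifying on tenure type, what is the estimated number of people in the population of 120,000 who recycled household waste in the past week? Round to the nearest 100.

Apply each group's respondent rate to its population count:
  owner-occupied: 28,800 × 70.8% = 20390.4
  private rental: 43,200 × 35% = 15,120
  social housing: 48,000 × 64.4% = 30,912
Estimated total = 66422.4 → 66,400.

66,400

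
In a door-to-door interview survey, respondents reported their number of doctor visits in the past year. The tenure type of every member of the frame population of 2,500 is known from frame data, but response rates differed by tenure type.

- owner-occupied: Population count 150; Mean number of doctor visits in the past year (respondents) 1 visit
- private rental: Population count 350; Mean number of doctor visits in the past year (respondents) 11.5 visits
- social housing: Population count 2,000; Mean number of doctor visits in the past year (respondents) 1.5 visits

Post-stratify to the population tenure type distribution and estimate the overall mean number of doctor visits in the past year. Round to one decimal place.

Weight each group's respondent value by its population share:
  owner-occupied: (150/2,500) × 1 = 0.06
  private rental: (350/2,500) × 11.5 = 1.61
  social housing: (2,000/2,500) × 1.5 = 1.2
Post-stratified estimate = 2.87 → 2.9.

2.9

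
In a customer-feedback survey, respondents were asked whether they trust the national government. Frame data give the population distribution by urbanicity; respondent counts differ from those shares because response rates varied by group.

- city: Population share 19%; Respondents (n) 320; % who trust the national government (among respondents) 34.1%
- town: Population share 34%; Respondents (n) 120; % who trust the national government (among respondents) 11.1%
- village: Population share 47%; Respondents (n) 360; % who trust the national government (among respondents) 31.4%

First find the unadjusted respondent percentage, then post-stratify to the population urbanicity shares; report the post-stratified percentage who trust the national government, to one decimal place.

Naive respondent-only estimate (weights = respondent counts):
  (320/800)×34.1 + (120/800)×11.1 + (360/800)×31.4 = 29.435%
Reweighting by population urbanicity shares:
  0.19×34.1 + 0.34×11.1 + 0.47×31.4 = 25.011%

25.0%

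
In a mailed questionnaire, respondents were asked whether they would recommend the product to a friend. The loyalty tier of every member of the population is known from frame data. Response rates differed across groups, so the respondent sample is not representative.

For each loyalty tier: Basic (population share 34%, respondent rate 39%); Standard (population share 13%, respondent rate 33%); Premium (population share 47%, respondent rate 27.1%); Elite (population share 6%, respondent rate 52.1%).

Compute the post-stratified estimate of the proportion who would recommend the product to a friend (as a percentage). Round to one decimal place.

Post-stratification weights by population share, not respondent share:
  Basic: 0.34 × 39 = 13.26
  Standard: 0.13 × 33 = 4.29
  Premium: 0.47 × 27.1 = 12.737
  Elite: 0.06 × 52.1 = 3.126
Post-stratified estimate = 33.413 → 33.4%.

33.4%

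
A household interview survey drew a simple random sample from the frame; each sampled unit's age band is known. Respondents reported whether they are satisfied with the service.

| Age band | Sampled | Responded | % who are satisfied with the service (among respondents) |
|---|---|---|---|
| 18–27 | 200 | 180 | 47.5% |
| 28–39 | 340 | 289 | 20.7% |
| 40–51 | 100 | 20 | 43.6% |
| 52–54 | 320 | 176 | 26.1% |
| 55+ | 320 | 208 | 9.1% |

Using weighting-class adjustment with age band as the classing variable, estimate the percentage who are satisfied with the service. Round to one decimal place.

Response rates by class: 18–27 180/200 = 90%, 28–39 289/340 = 85%, 40–51 20/100 = 20%, 52–54 176/320 = 55%, 55+ 208/320 = 65%.
Inverse-response-rate weighting restores each class to its sampled count, so class totals weight by n_sampled:
  18–27: 200 × 47.5 = 9500
  28–39: 340 × 20.7 = 7038
  40–51: 100 × 43.6 = 4360
  52–54: 320 × 26.1 = 8352
  55+: 320 × 9.1 = 2912
Adjusted estimate = 32,162 / 1,280 = 25.1266 → 25.1%.

25.1%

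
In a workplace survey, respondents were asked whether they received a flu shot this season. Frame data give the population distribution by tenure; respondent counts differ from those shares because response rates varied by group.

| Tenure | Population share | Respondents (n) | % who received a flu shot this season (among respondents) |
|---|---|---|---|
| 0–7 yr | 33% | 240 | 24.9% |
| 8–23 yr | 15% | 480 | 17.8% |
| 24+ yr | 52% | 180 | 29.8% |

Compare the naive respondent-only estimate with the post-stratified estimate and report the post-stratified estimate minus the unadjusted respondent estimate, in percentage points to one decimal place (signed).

Naive respondent-only estimate (weights = respondent counts):
  (240/900)×24.9 + (480/900)×17.8 + (180/900)×29.8 = 22.0933%
Post-stratified estimate weights by population shares:
  0.33×24.9 + 0.15×17.8 + 0.52×29.8 = 26.383%
Difference = 26.383 − 22.0933 = 4.2897 pp.

+4.3 percentage points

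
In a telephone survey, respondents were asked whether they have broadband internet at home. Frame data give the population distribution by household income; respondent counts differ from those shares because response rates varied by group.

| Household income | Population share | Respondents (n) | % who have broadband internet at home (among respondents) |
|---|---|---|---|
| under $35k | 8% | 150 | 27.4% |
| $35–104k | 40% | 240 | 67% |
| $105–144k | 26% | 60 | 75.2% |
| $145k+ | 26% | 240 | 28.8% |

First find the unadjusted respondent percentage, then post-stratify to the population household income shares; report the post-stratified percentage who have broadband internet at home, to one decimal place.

Unadjusted (pooled respondent) estimate weights by respondent counts:
  (150/690)×27.4 + (240/690)×67 + (60/690)×75.2 + (240/690)×28.8 = 45.8174%
Reweighting by population household income shares:
  0.08×27.4 + 0.4×67 + 0.26×75.2 + 0.26×28.8 = 56.032%

56.0%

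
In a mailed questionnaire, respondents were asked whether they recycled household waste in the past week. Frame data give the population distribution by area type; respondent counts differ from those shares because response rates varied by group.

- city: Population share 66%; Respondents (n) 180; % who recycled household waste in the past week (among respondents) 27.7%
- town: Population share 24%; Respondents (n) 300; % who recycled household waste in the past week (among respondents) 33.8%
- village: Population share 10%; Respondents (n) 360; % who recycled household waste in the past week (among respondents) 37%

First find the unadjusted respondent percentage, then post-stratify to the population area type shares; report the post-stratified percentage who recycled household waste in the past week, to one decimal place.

Unadjusted (pooled respondent) estimate weights by respondent counts:
  (180/840)×27.7 + (300/840)×33.8 + (360/840)×37 = 33.8643%
Reweighting by population area type shares:
  0.66×27.7 + 0.24×33.8 + 0.1×37 = 30.094%

30.1%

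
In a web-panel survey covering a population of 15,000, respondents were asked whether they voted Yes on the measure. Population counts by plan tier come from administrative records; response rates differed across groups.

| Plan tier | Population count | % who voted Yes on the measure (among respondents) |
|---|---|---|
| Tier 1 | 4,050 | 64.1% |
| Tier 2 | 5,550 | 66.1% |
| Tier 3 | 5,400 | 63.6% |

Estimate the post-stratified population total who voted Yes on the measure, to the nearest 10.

Apply each group's respondent rate to its population count:
  Tier 1: 4,050 × 64.1% = 2596.05
  Tier 2: 5,550 × 66.1% = 3668.55
  Tier 3: 5,400 × 63.6% = 3434.4
Estimated total = 9699 → 9,700.

9,700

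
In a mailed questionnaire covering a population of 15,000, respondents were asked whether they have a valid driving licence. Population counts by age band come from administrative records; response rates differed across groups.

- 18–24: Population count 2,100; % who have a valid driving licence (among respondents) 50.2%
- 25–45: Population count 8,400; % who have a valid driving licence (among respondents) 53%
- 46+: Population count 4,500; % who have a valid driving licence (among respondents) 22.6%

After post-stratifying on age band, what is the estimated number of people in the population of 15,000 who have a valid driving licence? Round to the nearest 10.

Each cell contributes its population count × the respondent rate:
  18–24: 2,100 × 50.2% = 1054.2
  25–45: 8,400 × 53% = 4452
  46+: 4,500 × 22.6% = 1017
Estimated total = 6523.2 → 6,520.

6,520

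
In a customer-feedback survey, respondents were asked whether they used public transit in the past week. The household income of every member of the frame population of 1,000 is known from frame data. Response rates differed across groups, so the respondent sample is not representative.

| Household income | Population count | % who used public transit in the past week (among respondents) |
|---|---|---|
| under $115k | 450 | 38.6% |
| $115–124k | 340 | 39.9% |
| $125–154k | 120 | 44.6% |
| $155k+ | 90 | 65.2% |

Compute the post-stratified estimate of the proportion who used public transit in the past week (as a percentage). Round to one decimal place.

42.2%

Weight each group's respondent value by its population share:
  under $115k: (450/1,000) × 38.6 = 17.37
  $115–124k: (340/1,000) × 39.9 = 13.566
  $125–154k: (120/1,000) × 44.6 = 5.352
  $155k+: (90/1,000) × 65.2 = 5.868
Post-stratified estimate = 42.156 → 42.2%.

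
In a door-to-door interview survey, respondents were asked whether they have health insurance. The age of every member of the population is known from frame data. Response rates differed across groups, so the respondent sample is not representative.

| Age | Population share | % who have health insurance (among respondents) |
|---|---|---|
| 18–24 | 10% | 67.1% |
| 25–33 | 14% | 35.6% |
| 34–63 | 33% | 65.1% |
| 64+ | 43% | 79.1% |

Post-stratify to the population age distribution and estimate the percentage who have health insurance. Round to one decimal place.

Reweight to the known age distribution:
  18–24: 0.1 × 67.1 = 6.71
  25–33: 0.14 × 35.6 = 4.984
  34–63: 0.33 × 65.1 = 21.483
  64+: 0.43 × 79.1 = 34.013
Post-stratified estimate = 67.19 → 67.2%.

67.2%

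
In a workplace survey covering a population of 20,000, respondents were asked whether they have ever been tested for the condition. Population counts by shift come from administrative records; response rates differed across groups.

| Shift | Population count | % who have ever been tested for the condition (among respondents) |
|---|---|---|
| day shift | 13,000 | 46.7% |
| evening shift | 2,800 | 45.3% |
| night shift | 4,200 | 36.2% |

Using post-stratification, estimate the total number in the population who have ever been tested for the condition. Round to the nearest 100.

Estimated count per cell = population count × respondent percentage:
  day shift: 13,000 × 46.7% = 6071
  evening shift: 2,800 × 45.3% = 1268.4
  night shift: 4,200 × 36.2% = 1520.4
Estimated total = 8859.8 → 8,900.

8,900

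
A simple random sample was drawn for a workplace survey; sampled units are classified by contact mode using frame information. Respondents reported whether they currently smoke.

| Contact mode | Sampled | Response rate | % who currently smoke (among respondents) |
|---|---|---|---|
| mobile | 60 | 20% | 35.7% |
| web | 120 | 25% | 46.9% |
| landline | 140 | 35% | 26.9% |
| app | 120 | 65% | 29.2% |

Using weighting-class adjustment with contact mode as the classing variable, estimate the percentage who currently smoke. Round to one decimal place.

With weight = n_sampled/n_responded per class, the weighted class total is n_sampled:
  mobile: 60 × 35.7 = 2142
  web: 120 × 46.9 = 5628
  landline: 140 × 26.9 = 3766
  app: 120 × 29.2 = 3504
Adjusted estimate = 15,040 / 440 = 34.1818 → 34.2%.

34.2%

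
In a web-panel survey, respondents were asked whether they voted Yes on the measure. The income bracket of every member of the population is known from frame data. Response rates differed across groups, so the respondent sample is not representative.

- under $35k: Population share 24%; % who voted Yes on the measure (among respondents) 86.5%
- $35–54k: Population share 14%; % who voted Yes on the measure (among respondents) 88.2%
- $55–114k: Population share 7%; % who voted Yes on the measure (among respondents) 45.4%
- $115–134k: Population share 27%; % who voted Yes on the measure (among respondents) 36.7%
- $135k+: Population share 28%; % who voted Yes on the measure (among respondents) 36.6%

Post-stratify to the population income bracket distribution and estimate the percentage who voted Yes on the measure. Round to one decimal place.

Reweight to the known income bracket distribution:
  under $35k: 0.24 × 86.5 = 20.76
  $35–54k: 0.14 × 88.2 = 12.348
  $55–114k: 0.07 × 45.4 = 3.178
  $115–134k: 0.27 × 36.7 = 9.909
  $135k+: 0.28 × 36.6 = 10.248
Post-stratified estimate = 56.443 → 56.4%.

56.4%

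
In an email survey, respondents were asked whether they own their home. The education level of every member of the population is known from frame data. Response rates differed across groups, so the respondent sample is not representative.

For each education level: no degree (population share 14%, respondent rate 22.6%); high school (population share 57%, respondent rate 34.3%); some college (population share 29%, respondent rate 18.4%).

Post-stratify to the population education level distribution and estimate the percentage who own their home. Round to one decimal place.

Reweight to the known education level distribution:
  no degree: 0.14 × 22.6 = 3.164
  high school: 0.57 × 34.3 = 19.551
  some college: 0.29 × 18.4 = 5.336
Post-stratified estimate = 28.051 → 28.1%.

28.1%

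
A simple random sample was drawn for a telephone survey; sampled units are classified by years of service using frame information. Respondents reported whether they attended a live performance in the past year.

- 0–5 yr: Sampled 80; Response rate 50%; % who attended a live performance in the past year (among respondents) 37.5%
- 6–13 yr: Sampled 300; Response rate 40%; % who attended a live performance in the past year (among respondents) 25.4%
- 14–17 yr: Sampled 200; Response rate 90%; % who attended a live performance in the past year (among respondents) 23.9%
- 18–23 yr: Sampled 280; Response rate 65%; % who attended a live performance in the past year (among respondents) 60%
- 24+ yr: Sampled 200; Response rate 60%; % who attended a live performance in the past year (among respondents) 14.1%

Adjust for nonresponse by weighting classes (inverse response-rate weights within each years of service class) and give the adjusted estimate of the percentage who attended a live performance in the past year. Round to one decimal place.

33.0%

Weighting each respondent by the inverse class response rate inflates each class back to its sampled size, so the class weight is n_sampled:
  0–5 yr: 80 × 37.5 = 3000
  6–13 yr: 300 × 25.4 = 7620
  14–17 yr: 200 × 23.9 = 4780
  18–23 yr: 280 × 60 = 16,800
  24+ yr: 200 × 14.1 = 2820
Adjusted estimate = 35,020 / 1,060 = 33.0377 → 33.0%.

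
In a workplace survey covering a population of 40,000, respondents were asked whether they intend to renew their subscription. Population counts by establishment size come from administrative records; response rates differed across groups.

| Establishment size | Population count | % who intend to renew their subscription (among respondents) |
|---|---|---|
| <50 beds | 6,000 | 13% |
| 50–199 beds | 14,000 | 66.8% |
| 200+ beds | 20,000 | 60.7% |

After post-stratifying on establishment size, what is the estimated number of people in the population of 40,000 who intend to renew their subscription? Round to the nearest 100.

22,300

Estimated count per cell = population count × respondent percentage:
  <50 beds: 6,000 × 13% = 780
  50–199 beds: 14,000 × 66.8% = 9352
  200+ beds: 20,000 × 60.7% = 12,140
Estimated total = 22,272 → 22,300.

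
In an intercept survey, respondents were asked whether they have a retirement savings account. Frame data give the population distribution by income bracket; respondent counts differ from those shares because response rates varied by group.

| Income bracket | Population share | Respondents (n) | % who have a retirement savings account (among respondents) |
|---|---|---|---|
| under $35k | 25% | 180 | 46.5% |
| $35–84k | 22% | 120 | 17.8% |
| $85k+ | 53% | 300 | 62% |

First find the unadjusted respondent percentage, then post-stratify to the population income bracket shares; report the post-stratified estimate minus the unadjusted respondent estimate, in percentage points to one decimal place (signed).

-0.1 percentage points

Unadjusted (pooled respondent) estimate weights by respondent counts:
  (180/600)×46.5 + (120/600)×17.8 + (300/600)×62 = 48.51%
Reweighting by population income bracket shares:
  0.25×46.5 + 0.22×17.8 + 0.53×62 = 48.401%
Difference = 48.401 − 48.51 = -0.109 pp.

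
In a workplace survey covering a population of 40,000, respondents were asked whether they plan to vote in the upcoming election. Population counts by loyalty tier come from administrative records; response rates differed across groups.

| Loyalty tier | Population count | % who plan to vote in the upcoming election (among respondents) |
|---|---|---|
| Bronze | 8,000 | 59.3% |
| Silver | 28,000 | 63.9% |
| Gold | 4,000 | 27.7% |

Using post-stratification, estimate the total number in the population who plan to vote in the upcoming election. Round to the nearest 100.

23,700

Each cell contributes its population count × the respondent rate:
  Bronze: 8,000 × 59.3% = 4744
  Silver: 28,000 × 63.9% = 17,892
  Gold: 4,000 × 27.7% = 1108
Estimated total = 23,744 → 23,700.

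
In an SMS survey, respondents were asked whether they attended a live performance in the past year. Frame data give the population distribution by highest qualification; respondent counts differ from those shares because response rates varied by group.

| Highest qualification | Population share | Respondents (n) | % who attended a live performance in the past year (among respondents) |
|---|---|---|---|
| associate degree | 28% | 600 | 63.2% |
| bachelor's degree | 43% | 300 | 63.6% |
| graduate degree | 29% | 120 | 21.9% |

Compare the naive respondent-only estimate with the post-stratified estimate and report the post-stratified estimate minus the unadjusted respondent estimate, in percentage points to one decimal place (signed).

-7.1 percentage points

Naive respondent-only estimate (weights = respondent counts):
  (600/1020)×63.2 + (300/1020)×63.6 + (120/1020)×21.9 = 58.4588%
Reweighting by population highest qualification shares:
  0.28×63.2 + 0.43×63.6 + 0.29×21.9 = 51.395%
Difference = 51.395 − 58.4588 = -7.0638 pp.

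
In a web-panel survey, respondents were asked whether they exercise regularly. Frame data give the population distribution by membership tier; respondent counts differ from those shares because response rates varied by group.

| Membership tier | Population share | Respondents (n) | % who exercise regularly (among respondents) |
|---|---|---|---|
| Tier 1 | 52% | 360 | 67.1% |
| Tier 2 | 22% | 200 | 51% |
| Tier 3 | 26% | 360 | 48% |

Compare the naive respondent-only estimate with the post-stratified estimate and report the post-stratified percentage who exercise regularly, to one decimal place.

Naive respondent-only estimate (weights = respondent counts):
  (360/920)×67.1 + (200/920)×51 + (360/920)×48 = 56.1261%
Post-stratifying to population shares instead:
  0.52×67.1 + 0.22×51 + 0.26×48 = 58.592%

58.6%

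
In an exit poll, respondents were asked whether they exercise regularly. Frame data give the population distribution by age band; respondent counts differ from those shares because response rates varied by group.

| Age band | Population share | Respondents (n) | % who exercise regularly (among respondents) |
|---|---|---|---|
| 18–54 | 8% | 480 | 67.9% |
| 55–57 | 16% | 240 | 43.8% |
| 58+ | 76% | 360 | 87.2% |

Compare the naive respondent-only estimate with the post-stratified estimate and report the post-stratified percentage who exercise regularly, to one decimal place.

78.7%

Naive respondent-only estimate (weights = respondent counts):
  (480/1080)×67.9 + (240/1080)×43.8 + (360/1080)×87.2 = 68.9778%
Post-stratifying to population shares instead:
  0.08×67.9 + 0.16×43.8 + 0.76×87.2 = 78.712%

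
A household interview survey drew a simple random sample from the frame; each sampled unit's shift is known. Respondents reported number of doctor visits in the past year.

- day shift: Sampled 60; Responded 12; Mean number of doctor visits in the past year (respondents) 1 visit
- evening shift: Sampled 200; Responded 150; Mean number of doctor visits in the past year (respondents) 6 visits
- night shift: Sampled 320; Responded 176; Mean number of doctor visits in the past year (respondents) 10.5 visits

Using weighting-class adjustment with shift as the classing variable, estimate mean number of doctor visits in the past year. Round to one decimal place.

8.0

Response rates by class: day shift 12/60 = 20%, evening shift 150/200 = 75%, night shift 176/320 = 55%.
Each respondent's weight = sampled/responded in their class; summing within a class gives n_sampled, so:
  day shift: 60 × 1 = 60
  evening shift: 200 × 6 = 1200
  night shift: 320 × 10.5 = 3360
Adjusted estimate = 4620 / 580 = 7.96552 → 8.0.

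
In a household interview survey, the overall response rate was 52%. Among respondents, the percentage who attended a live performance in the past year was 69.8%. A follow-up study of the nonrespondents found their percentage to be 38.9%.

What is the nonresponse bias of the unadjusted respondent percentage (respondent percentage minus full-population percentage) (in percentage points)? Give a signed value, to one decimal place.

+14.8 percentage points

Nonresponse fraction = 1 − 0.52 = 0.48.
Bias = (nonresponse fraction) × (respondent percentage − nonrespondent percentage)
     = 0.48 × (69.8 − 38.9) = 0.48 × 30.9 = 14.832.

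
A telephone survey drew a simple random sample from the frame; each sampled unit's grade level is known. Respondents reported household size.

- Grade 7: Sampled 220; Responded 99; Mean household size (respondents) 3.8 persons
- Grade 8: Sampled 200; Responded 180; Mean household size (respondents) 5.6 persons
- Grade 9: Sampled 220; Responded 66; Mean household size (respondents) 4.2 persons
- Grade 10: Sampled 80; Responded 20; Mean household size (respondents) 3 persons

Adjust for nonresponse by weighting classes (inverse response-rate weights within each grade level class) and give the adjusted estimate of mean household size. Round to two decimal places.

4.33

Class response rates: Grade 7 99/220 = 45%, Grade 8 180/200 = 90%, Grade 9 66/220 = 30%, Grade 10 20/80 = 25%.
With weight = n_sampled/n_responded per class, the weighted class total is n_sampled:
  Grade 7: 220 × 3.8 = 836
  Grade 8: 200 × 5.6 = 1120
  Grade 9: 220 × 4.2 = 924
  Grade 10: 80 × 3 = 240
Adjusted estimate = 3120 / 720 = 4.33333 → 4.33.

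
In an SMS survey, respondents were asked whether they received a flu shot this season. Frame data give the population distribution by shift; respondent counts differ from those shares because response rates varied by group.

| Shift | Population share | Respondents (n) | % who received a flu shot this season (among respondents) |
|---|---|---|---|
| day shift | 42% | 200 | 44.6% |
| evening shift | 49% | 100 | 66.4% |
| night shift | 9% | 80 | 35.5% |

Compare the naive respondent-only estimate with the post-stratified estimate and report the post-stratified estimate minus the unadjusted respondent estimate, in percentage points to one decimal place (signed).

+6.0 percentage points

Naive respondent-only estimate (weights = respondent counts):
  (200/380)×44.6 + (100/380)×66.4 + (80/380)×35.5 = 48.4211%
Reweighting by population shift shares:
  0.42×44.6 + 0.49×66.4 + 0.09×35.5 = 54.463%
Difference = 54.463 − 48.4211 = 6.0419 pp.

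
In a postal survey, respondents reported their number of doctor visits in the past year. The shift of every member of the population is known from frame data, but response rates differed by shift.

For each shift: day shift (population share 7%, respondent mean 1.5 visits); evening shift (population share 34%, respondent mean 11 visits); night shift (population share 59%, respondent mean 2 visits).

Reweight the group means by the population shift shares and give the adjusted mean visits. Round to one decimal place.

Each cell contributes population-share × respondent value:
  day shift: 0.07 × 1.5 = 0.105
  evening shift: 0.34 × 11 = 3.74
  night shift: 0.59 × 2 = 1.18
Post-stratified estimate = 5.025 → 5.0.

5.0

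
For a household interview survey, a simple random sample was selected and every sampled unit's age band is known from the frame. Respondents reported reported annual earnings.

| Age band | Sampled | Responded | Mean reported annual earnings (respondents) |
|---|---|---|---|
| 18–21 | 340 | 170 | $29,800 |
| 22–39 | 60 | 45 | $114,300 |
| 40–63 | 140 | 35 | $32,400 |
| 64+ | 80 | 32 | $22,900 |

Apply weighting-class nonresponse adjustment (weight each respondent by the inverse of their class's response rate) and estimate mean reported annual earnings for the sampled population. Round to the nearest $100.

Class response rates: 18–21 170/340 = 50%, 22–39 45/60 = 75%, 40–63 35/140 = 25%, 64+ 32/80 = 40%.
Inverse-response-rate weighting restores each class to its sampled count, so class totals weight by n_sampled:
  18–21: 340 × 29,800 = 10,132,000
  22–39: 60 × 114,300 = 6,858,000
  40–63: 140 × 32,400 = 4,536,000
  64+: 80 × 22,900 = 1,832,000
Adjusted estimate = 23,358,000 / 620 = 37674.2 → $37,700.

$37,700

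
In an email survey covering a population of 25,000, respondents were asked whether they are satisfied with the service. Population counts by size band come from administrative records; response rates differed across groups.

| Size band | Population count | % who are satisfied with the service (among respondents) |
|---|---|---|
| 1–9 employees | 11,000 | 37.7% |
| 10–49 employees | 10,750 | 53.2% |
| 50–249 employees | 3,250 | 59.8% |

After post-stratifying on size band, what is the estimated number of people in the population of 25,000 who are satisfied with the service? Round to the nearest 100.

11,800

Estimated count per cell = population count × respondent percentage:
  1–9 employees: 11,000 × 37.7% = 4147
  10–49 employees: 10,750 × 53.2% = 5719
  50–249 employees: 3,250 × 59.8% = 1943.5
Estimated total = 11809.5 → 11,800.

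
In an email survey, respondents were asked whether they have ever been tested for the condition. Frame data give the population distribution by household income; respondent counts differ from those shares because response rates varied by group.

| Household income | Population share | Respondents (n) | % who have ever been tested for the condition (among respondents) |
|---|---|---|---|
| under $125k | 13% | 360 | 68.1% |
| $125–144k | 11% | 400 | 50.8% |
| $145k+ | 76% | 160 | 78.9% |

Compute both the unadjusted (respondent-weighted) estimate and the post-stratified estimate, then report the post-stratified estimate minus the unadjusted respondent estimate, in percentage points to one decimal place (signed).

Naive respondent-only estimate (weights = respondent counts):
  (360/920)×68.1 + (400/920)×50.8 + (160/920)×78.9 = 62.4565%
Post-stratified estimate weights by population shares:
  0.13×68.1 + 0.11×50.8 + 0.76×78.9 = 74.405%
Difference = 74.405 − 62.4565 = 11.9485 pp.

+11.9 percentage points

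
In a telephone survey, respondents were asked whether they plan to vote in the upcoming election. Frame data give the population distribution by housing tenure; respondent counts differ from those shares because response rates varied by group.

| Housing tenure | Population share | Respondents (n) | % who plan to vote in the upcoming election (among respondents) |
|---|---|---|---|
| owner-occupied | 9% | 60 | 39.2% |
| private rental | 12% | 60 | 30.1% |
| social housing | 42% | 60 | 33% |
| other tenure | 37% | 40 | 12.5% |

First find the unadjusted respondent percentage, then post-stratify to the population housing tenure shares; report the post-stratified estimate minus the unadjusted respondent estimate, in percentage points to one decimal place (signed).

Unadjusted (pooled respondent) estimate weights by respondent counts:
  (60/220)×39.2 + (60/220)×30.1 + (60/220)×33 + (40/220)×12.5 = 30.1727%
Reweighting by population housing tenure shares:
  0.09×39.2 + 0.12×30.1 + 0.42×33 + 0.37×12.5 = 25.625%
Difference = 25.625 − 30.1727 = -4.5477 pp.

-4.5 percentage points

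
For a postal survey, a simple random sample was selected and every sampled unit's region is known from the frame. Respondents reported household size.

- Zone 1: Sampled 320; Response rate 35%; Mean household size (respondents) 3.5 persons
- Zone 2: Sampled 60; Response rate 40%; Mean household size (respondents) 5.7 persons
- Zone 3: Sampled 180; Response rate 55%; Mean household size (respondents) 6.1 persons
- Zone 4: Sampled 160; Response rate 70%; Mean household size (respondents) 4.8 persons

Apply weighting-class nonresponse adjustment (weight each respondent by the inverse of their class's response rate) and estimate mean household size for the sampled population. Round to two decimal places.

With weight = n_sampled/n_responded per class, the weighted class total is n_sampled:
  Zone 1: 320 × 3.5 = 1120
  Zone 2: 60 × 5.7 = 342
  Zone 3: 180 × 6.1 = 1098
  Zone 4: 160 × 4.8 = 768
Adjusted estimate = 3328 / 720 = 4.62222 → 4.62.

4.62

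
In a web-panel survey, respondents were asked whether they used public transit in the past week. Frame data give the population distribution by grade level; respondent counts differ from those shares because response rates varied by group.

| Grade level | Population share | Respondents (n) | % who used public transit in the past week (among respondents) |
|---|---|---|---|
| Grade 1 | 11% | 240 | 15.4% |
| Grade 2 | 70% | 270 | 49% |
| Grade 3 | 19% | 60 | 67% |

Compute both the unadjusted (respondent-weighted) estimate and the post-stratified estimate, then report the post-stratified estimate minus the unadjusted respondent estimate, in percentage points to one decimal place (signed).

Unadjusted (pooled respondent) estimate weights by respondent counts:
  (240/570)×15.4 + (270/570)×49 + (60/570)×67 = 36.7474%
Post-stratified estimate weights by population shares:
  0.11×15.4 + 0.7×49 + 0.19×67 = 48.724%
Difference = 48.724 − 36.7474 = 11.9766 pp.

+12.0 percentage points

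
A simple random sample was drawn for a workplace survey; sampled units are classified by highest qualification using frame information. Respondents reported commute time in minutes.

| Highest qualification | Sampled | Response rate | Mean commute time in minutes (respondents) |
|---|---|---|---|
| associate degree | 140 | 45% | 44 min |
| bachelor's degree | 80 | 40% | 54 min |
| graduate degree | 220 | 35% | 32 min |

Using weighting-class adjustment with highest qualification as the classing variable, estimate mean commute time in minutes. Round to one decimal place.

With weight = n_sampled/n_responded per class, the weighted class total is n_sampled:
  associate degree: 140 × 44 = 6160
  bachelor's degree: 80 × 54 = 4320
  graduate degree: 220 × 32 = 7040
Adjusted estimate = 17,520 / 440 = 39.8182 → 39.8.

39.8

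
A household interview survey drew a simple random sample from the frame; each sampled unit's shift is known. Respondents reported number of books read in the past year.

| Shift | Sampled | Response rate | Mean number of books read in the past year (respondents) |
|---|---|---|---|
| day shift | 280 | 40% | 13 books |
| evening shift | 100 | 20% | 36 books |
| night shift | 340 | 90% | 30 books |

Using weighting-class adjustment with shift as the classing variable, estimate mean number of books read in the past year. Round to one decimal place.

24.2

Each respondent's weight = sampled/responded in their class; summing within a class gives n_sampled, so:
  day shift: 280 × 13 = 3640
  evening shift: 100 × 36 = 3600
  night shift: 340 × 30 = 10,200
Adjusted estimate = 17,440 / 720 = 24.2222 → 24.2.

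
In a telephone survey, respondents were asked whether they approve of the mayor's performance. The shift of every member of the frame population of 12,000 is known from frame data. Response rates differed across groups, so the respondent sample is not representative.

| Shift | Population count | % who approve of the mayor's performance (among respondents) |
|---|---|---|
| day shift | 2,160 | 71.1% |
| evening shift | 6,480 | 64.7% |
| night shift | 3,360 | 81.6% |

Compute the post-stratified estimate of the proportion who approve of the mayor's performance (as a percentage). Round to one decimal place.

70.6%

Each cell contributes population-share × respondent value:
  day shift: (2,160/12,000) × 71.1 = 12.798
  evening shift: (6,480/12,000) × 64.7 = 34.938
  night shift: (3,360/12,000) × 81.6 = 22.848
Post-stratified estimate = 70.584 → 70.6%.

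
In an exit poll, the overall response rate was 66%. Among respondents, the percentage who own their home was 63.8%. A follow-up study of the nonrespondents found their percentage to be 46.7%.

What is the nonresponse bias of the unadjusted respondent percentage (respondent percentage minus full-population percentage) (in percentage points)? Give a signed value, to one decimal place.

Nonresponse fraction = 1 − 0.66 = 0.34.
Bias = (nonresponse fraction) × (respondent percentage − nonrespondent percentage)
     = 0.34 × (63.8 − 46.7) = 0.34 × 17.1 = 5.814.

+5.8 percentage points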